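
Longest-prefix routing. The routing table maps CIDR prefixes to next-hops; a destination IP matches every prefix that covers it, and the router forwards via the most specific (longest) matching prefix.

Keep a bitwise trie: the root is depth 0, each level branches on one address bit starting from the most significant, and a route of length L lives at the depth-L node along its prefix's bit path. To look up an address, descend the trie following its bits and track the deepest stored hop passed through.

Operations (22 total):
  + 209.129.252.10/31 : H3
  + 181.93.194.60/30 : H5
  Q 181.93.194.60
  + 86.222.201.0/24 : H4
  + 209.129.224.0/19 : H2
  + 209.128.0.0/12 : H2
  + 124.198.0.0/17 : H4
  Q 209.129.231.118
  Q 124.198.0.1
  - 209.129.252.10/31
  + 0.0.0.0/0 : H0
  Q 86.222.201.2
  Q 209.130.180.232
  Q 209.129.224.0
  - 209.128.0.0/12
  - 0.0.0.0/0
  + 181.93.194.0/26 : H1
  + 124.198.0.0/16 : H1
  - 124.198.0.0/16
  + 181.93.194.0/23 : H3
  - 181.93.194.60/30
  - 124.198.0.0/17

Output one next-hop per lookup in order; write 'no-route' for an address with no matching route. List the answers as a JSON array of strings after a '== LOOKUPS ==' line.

Apply in order:
  add 209.129.252.10/31 -> H3 at depth 31
  add 181.93.194.60/30 -> H5 at depth 30
  ? 181.93.194.60  path d0:-→d1:-→d2:-→d3:-→d4:-→d5:-→d6:-→d7:-→d8:-→d9:-→d10:-→d11:-→d12:-→d13:-→d14:-→d15:-→d16:-→d17:-→d18:-→d19:-→d20:-→d21:-→d22:-→d23:-→d24:-→d25:-→d26:-→d27:-→d28:-→d29:-→d30:H5  best=H5
  add 86.222.201.0/24 -> H4 at depth 24
  add 209.129.224.0/19 -> H2 at depth 19
  add 209.128.0.0/12 -> H2 at depth 12
  add 124.198.0.0/17 -> H4 at depth 17
  ? 209.129.231.118  path d0:-→d1:-→d2:-→d3:-→d4:-→d5:-→d6:-→d7:-→d8:-→d9:-→d10:-→d11:-→d12:H2→d13:-→d14:-→d15:-→d16:-→d17:-→d18:-→d19:H2  best=H2
  ? 124.198.0.1  path d0:-→d1:-→d2:-→d3:-→d4:-→d5:-→d6:-→d7:-→d8:-→d9:-→d10:-→d11:-→d12:-→d13:-→d14:-→d15:-→d16:-→d17:H4  best=H4
  - 209.129.252.10/31 clear@31
  add 0.0.0.0/0 -> H0 at depth 0
  ? 86.222.201.2  path d0:H0→d1:-→d2:-→d3:-→d4:-→d5:-→d6:-→d7:-→d8:-→d9:-→d10:-→d11:-→d12:-→d13:-→d14:-→d15:-→d16:-→d17:-→d18:-→d19:-→d20:-→d21:-→d22:-→d23:-→d24:H4  best=H4
  ? 209.130.180.232  path d0:H0→d1:-→d2:-→d3:-→d4:-→d5:-→d6:-→d7:-→d8:-→d9:-→d10:-→d11:-→d12:H2→d13:-→d14:-  best=H2
  ? 209.129.224.0  path d0:H0→d1:-→d2:-→d3:-→d4:-→d5:-→d6:-→d7:-→d8:-→d9:-→d10:-→d11:-→d12:H2→d13:-→d14:-→d15:-→d16:-→d17:-→d18:-→d19:H2  best=H2
  - 209.128.0.0/12 clear@12
  - 0.0.0.0/0 clear@0
  add 181.93.194.0/26 -> H1 at depth 26
  add 124.198.0.0/16 -> H1 at depth 16
  - 124.198.0.0/16 clear@16
  add 181.93.194.0/23 -> H3 at depth 23
  - 181.93.194.60/30 clear@30
  - 124.198.0.0/17 clear@17

== LOOKUPS ==
["H5","H2","H4","H4","H2","H2"]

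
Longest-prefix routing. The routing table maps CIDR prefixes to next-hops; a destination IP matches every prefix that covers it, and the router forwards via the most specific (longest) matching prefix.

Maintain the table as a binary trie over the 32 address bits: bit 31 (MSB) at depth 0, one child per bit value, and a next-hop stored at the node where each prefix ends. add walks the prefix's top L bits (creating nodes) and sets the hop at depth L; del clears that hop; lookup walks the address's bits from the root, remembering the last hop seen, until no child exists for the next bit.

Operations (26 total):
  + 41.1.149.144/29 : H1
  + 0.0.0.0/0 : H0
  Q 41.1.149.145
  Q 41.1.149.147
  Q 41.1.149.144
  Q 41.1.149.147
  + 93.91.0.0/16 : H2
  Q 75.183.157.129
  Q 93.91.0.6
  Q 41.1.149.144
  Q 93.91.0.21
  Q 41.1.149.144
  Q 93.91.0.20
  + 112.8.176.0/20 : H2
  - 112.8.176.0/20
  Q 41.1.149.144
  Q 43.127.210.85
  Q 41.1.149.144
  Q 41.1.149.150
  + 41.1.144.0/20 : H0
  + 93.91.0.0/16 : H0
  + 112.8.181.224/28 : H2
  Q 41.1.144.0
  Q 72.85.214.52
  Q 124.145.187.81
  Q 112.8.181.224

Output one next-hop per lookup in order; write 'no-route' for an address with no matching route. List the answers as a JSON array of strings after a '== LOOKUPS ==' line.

Apply in order:
  add 41.1.149.144/29 -> H1 at depth 29
  add 0.0.0.0/0 -> H0 at depth 0
  lookup 41.1.149.145: bits 00101001000000011001010110010 walk d0:H0→d1:-→d2:-→d3:-→d4:-→d5:-→d6:-→d7:-→d8:-→d9:-→d10:-→d11:-→d12:-→d13:-→d14:-→d15:-→d16:-→d17:-→d18:-→d19:-→d20:-→d21:-→d22:-→d23:-→d24:-→d25:-→d26:-→d27:-→d28:-→d29:H1 -> H1
  lookup 41.1.149.147: bits 00101001000000011001010110010 walk d0:H0→d1:-→d2:-→d3:-→d4:-→d5:-→d6:-→d7:-→d8:-→d9:-→d10:-→d11:-→d12:-→d13:-→d14:-→d15:-→d16:-→d17:-→d18:-→d19:-→d20:-→d21:-→d22:-→d23:-→d24:-→d25:-→d26:-→d27:-→d28:-→d29:H1 -> H1
  lookup 41.1.149.144: bits 00101001000000011001010110010 walk d0:H0→d1:-→d2:-→d3:-→d4:-→d5:-→d6:-→d7:-→d8:-→d9:-→d10:-→d11:-→d12:-→d13:-→d14:-→d15:-→d16:-→d17:-→d18:-→d19:-→d20:-→d21:-→d22:-→d23:-→d24:-→d25:-→d26:-→d27:-→d28:-→d29:H1 -> H1
  lookup 41.1.149.147: bits 00101001000000011001010110010 walk d0:H0→d1:-→d2:-→d3:-→d4:-→d5:-→d6:-→d7:-→d8:-→d9:-→d10:-→d11:-→d12:-→d13:-→d14:-→d15:-→d16:-→d17:-→d18:-→d19:-→d20:-→d21:-→d22:-→d23:-→d24:-→d25:-→d26:-→d27:-→d28:-→d29:H1 -> H1
  add 93.91.0.0/16 -> H2 at depth 16
  lookup 75.183.157.129: bits 010 walk d0:H0→d1:-→d2:-→d3:- -> H0
  lookup 93.91.0.6: bits 0101110101011011 walk d0:H0→d1:-→d2:-→d3:-→d4:-→d5:-→d6:-→d7:-→d8:-→d9:-→d10:-→d11:-→d12:-→d13:-→d14:-→d15:-→d16:H2 -> H2
  lookup 41.1.149.144: bits 00101001000000011001010110010 walk d0:H0→d1:-→d2:-→d3:-→d4:-→d5:-→d6:-→d7:-→d8:-→d9:-→d10:-→d11:-→d12:-→d13:-→d14:-→d15:-→d16:-→d17:-→d18:-→d19:-→d20:-→d21:-→d22:-→d23:-→d24:-→d25:-→d26:-→d27:-→d28:-→d29:H1 -> H1
  lookup 93.91.0.21: bits 0101110101011011 walk d0:H0→d1:-→d2:-→d3:-→d4:-→d5:-→d6:-→d7:-→d8:-→d9:-→d10:-→d11:-→d12:-→d13:-→d14:-→d15:-→d16:H2 -> H2
  lookup 41.1.149.144: bits 00101001000000011001010110010 walk d0:H0→d1:-→d2:-→d3:-→d4:-→d5:-→d6:-→d7:-→d8:-→d9:-→d10:-→d11:-→d12:-→d13:-→d14:-→d15:-→d16:-→d17:-→d18:-→d19:-→d20:-→d21:-→d22:-→d23:-→d24:-→d25:-→d26:-→d27:-→d28:-→d29:H1 -> H1
  lookup 93.91.0.20: bits 0101110101011011 walk d0:H0→d1:-→d2:-→d3:-→d4:-→d5:-→d6:-→d7:-→d8:-→d9:-→d10:-→d11:-→d12:-→d13:-→d14:-→d15:-→d16:H2 -> H2
  add 112.8.176.0/20 -> H2 at depth 20
  - 112.8.176.0/20 clear@20
  lookup 41.1.149.144: bits 00101001000000011001010110010 walk d0:H0→d1:-→d2:-→d3:-→d4:-→d5:-→d6:-→d7:-→d8:-→d9:-→d10:-→d11:-→d12:-→d13:-→d14:-→d15:-→d16:-→d17:-→d18:-→d19:-→d20:-→d21:-→d22:-→d23:-→d24:-→d25:-→d26:-→d27:-→d28:-→d29:H1 -> H1
  lookup 43.127.210.85: bits 001010 walk d0:H0→d1:-→d2:-→d3:-→d4:-→d5:-→d6:- -> H0
  lookup 41.1.149.144: bits 00101001000000011001010110010 walk d0:H0→d1:-→d2:-→d3:-→d4:-→d5:-→d6:-→d7:-→d8:-→d9:-→d10:-→d11:-→d12:-→d13:-→d14:-→d15:-→d16:-→d17:-→d18:-→d19:-→d20:-→d21:-→d22:-→d23:-→d24:-→d25:-→d26:-→d27:-→d28:-→d29:H1 -> H1
  lookup 41.1.149.150: bits 00101001000000011001010110010 walk d0:H0→d1:-→d2:-→d3:-→d4:-→d5:-→d6:-→d7:-→d8:-→d9:-→d10:-→d11:-→d12:-→d13:-→d14:-→d15:-→d16:-→d17:-→d18:-→d19:-→d20:-→d21:-→d22:-→d23:-→d24:-→d25:-→d26:-→d27:-→d28:-→d29:H1 -> H1
  add 41.1.144.0/20 -> H0 at depth 20
  add 93.91.0.0/16 -> H0 at depth 16
  add 112.8.181.224/28 -> H2 at depth 28
  lookup 41.1.144.0: bits 001010010000000110010 walk d0:H0→d1:-→d2:-→d3:-→d4:-→d5:-→d6:-→d7:-→d8:-→d9:-→d10:-→d11:-→d12:-→d13:-→d14:-→d15:-→d16:-→d17:-→d18:-→d19:-→d20:H0→d21:- -> H0
  lookup 72.85.214.52: bits 010 walk d0:H0→d1:-→d2:-→d3:- -> H0
  lookup 124.145.187.81: bits 0111 walk d0:H0→d1:-→d2:-→d3:-→d4:- -> H0
  lookup 112.8.181.224: bits 0111000000001000101101011110 walk d0:H0→d1:-→d2:-→d3:-→d4:-→d5:-→d6:-→d7:-→d8:-→d9:-→d10:-→d11:-→d12:-→d13:-→d14:-→d15:-→d16:-→d17:-→d18:-→d19:-→d20:-→d21:-→d22:-→d23:-→d24:-→d25:-→d26:-→d27:-→d28:H2 -> H2

== LOOKUPS ==
["H1","H1","H1","H1","H0","H2","H1","H2","H1","H2","H1","H0","H1","H1","H0","H0","H0","H2"]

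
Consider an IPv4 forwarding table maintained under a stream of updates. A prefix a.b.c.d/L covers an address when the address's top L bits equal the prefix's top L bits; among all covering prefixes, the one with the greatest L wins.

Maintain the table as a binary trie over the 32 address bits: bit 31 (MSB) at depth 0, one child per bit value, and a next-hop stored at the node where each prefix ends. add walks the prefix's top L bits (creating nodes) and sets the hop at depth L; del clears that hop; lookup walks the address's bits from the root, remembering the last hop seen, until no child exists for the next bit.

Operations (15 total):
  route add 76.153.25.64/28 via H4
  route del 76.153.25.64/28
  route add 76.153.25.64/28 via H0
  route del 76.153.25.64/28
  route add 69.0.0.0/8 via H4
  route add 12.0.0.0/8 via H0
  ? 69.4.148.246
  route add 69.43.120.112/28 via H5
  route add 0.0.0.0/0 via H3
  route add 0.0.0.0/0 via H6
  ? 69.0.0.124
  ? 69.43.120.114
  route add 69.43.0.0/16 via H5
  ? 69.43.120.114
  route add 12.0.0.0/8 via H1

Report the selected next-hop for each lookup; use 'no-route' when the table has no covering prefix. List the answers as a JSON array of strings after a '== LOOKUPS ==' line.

Apply in order:
  + 76.153.25.64/28 (H4) depth=28
  - 76.153.25.64/28 clear@28
  + 76.153.25.64/28 (H0) depth=28
  - 76.153.25.64/28 clear@28
  + 69.0.0.0/8 (H4) depth=8
  + 12.0.0.0/8 (H0) depth=8
  Q 69.4.148.246: descend 01000101 ; hops seen [H4] ; pick H4
  + 69.43.120.112/28 (H5) depth=28
  + 0.0.0.0/0 (H3) depth=0
  + 0.0.0.0/0 (H6) depth=0
  Q 69.0.0.124: descend 0100010100 ; hops seen [H6,H4] ; pick H4
  Q 69.43.120.114: descend 0100010100101011011110000111 ; hops seen [H6,H4,H5] ; pick H5
  + 69.43.0.0/16 (H5) depth=16
  Q 69.43.120.114: descend 0100010100101011011110000111 ; hops seen [H6,H4,H5,H5] ; pick H5
  + 12.0.0.0/8 (H1) depth=8

== LOOKUPS ==
["H4","H4","H5","H5"]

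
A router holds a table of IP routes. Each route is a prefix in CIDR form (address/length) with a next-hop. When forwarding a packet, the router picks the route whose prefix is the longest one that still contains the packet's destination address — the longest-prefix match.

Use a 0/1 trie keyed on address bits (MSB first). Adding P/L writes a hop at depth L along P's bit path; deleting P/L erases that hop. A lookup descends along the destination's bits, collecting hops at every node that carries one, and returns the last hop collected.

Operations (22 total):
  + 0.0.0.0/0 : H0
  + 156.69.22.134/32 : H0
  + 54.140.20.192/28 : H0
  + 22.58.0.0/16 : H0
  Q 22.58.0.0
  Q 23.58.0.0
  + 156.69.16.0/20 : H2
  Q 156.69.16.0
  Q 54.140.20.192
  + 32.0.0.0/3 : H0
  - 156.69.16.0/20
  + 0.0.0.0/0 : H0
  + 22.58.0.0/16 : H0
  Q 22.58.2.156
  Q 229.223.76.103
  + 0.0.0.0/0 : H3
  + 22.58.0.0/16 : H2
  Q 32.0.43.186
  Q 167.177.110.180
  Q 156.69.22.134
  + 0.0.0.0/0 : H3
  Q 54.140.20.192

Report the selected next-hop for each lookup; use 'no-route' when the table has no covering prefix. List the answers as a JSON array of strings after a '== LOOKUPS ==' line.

Trace:
  add 0.0.0.0/0 -> H0 at depth 0
  add 156.69.22.134/32 -> H0 at depth 32
  add 54.140.20.192/28 -> H0 at depth 28
  add 22.58.0.0/16 -> H0 at depth 16
  lookup 22.58.0.0: bits 0001011000111010 walk d0:H0→d1:-→d2:-→d3:-→d4:-→d5:-→d6:-→d7:-→d8:-→d9:-→d10:-→d11:-→d12:-→d13:-→d14:-→d15:-→d16:H0 -> H0
  lookup 23.58.0.0: bits 0001011 walk d0:H0→d1:-→d2:-→d3:-→d4:-→d5:-→d6:-→d7:- -> H0
  add 156.69.16.0/20 -> H2 at depth 20
  lookup 156.69.16.0: bits 100111000100010100010 walk d0:H0→d1:-→d2:-→d3:-→d4:-→d5:-→d6:-→d7:-→d8:-→d9:-→d10:-→d11:-→d12:-→d13:-→d14:-→d15:-→d16:-→d17:-→d18:-→d19:-→d20:H2→d21:- -> H2
  lookup 54.140.20.192: bits 0011011010001100000101001100 walk d0:H0→d1:-→d2:-→d3:-→d4:-→d5:-→d6:-→d7:-→d8:-→d9:-→d10:-→d11:-→d12:-→d13:-→d14:-→d15:-→d16:-→d17:-→d18:-→d19:-→d20:-→d21:-→d22:-→d23:-→d24:-→d25:-→d26:-→d27:-→d28:H0 -> H0
  add 32.0.0.0/3 -> H0 at depth 3
  del 156.69.16.0/20 (clear depth 20)
  add 0.0.0.0/0 -> H0 at depth 0
  add 22.58.0.0/16 -> H0 at depth 16
  lookup 22.58.2.156: bits 0001011000111010 walk d0:H0→d1:-→d2:-→d3:-→d4:-→d5:-→d6:-→d7:-→d8:-→d9:-→d10:-→d11:-→d12:-→d13:-→d14:-→d15:-→d16:H0 -> H0
  lookup 229.223.76.103: bits 1 walk d0:H0→d1:- -> H0
  add 0.0.0.0/0 -> H3 at depth 0
  add 22.58.0.0/16 -> H2 at depth 16
  lookup 32.0.43.186: bits 001 walk d0:H3→d1:-→d2:-→d3:H0 -> H0
  lookup 167.177.110.180: bits 10 walk d0:H3→d1:-→d2:- -> H3
  lookup 156.69.22.134: bits 10011100010001010001011010000110 walk d0:H3→d1:-→d2:-→d3:-→d4:-→d5:-→d6:-→d7:-→d8:-→d9:-→d10:-→d11:-→d12:-→d13:-→d14:-→d15:-→d16:-→d17:-→d18:-→d19:-→d20:-→d21:-→d22:-→d23:-→d24:-→d25:-→d26:-→d27:-→d28:-→d29:-→d30:-→d31:-→d32:H0 -> H0
  add 0.0.0.0/0 -> H3 at depth 0
  lookup 54.140.20.192: bits 0011011010001100000101001100 walk d0:H3→d1:-→d2:-→d3:H0→d4:-→d5:-→d6:-→d7:-→d8:-→d9:-→d10:-→d11:-→d12:-→d13:-→d14:-→d15:-→d16:-→d17:-→d18:-→d19:-→d20:-→d21:-→d22:-→d23:-→d24:-→d25:-→d26:-→d27:-→d28:H0 -> H0

== LOOKUPS ==
["H0","H0","H2","H0","H0","H0","H0","H3","H0","H0"]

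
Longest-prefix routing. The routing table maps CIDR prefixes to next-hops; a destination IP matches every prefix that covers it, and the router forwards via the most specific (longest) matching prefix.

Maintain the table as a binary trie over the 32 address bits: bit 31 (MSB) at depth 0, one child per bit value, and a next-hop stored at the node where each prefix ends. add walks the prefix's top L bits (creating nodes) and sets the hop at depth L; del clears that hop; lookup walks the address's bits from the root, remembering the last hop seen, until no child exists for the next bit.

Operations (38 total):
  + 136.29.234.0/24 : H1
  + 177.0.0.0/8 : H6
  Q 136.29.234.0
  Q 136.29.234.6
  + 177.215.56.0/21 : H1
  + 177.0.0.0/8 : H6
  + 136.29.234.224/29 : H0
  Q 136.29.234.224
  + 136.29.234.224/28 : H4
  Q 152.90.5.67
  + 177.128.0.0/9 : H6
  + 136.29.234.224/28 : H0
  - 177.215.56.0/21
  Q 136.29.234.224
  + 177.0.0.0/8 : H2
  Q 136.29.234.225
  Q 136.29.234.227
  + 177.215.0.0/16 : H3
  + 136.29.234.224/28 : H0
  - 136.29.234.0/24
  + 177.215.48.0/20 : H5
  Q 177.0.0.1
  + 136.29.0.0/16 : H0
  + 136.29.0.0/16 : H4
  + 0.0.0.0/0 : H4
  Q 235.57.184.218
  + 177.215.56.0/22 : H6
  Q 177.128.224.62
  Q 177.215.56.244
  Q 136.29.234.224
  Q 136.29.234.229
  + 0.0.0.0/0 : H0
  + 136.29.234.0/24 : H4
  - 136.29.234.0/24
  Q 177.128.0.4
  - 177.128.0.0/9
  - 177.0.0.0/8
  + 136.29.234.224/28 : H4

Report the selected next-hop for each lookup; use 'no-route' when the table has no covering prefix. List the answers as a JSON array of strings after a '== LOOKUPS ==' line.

Process each operation:
  add 136.29.234.0/24 -> H1 at depth 24
  add 177.0.0.0/8 -> H6 at depth 8
  ? 136.29.234.0  path d0:-→d1:-→d2:-→d3:-→d4:-→d5:-→d6:-→d7:-→d8:-→d9:-→d10:-→d11:-→d12:-→d13:-→d14:-→d15:-→d16:-→d17:-→d18:-→d19:-→d20:-→d21:-→d22:-→d23:-→d24:H1  best=H1
  ? 136.29.234.6  path d0:-→d1:-→d2:-→d3:-→d4:-→d5:-→d6:-→d7:-→d8:-→d9:-→d10:-→d11:-→d12:-→d13:-→d14:-→d15:-→d16:-→d17:-→d18:-→d19:-→d20:-→d21:-→d22:-→d23:-→d24:H1  best=H1
  add 177.215.56.0/21 -> H1 at depth 21
  add 177.0.0.0/8 -> H6 at depth 8
  add 136.29.234.224/29 -> H0 at depth 29
  ? 136.29.234.224  path d0:-→d1:-→d2:-→d3:-→d4:-→d5:-→d6:-→d7:-→d8:-→d9:-→d10:-→d11:-→d12:-→d13:-→d14:-→d15:-→d16:-→d17:-→d18:-→d19:-→d20:-→d21:-→d22:-→d23:-→d24:H1→d25:-→d26:-→d27:-→d28:-→d29:H0  best=H0
  add 136.29.234.224/28 -> H4 at depth 28
  ? 152.90.5.67  path d0:-→d1:-→d2:-→d3:-  best=no-route
  add 177.128.0.0/9 -> H6 at depth 9
  add 136.29.234.224/28 -> H0 at depth 28
  del 177.215.56.0/21 (clear depth 21)
  ? 136.29.234.224  path d0:-→d1:-→d2:-→d3:-→d4:-→d5:-→d6:-→d7:-→d8:-→d9:-→d10:-→d11:-→d12:-→d13:-→d14:-→d15:-→d16:-→d17:-→d18:-→d19:-→d20:-→d21:-→d22:-→d23:-→d24:H1→d25:-→d26:-→d27:-→d28:H0→d29:H0  best=H0
  add 177.0.0.0/8 -> H2 at depth 8
  ? 136.29.234.225  path d0:-→d1:-→d2:-→d3:-→d4:-→d5:-→d6:-→d7:-→d8:-→d9:-→d10:-→d11:-→d12:-→d13:-→d14:-→d15:-→d16:-→d17:-→d18:-→d19:-→d20:-→d21:-→d22:-→d23:-→d24:H1→d25:-→d26:-→d27:-→d28:H0→d29:H0  best=H0
  ? 136.29.234.227  path d0:-→d1:-→d2:-→d3:-→d4:-→d5:-→d6:-→d7:-→d8:-→d9:-→d10:-→d11:-→d12:-→d13:-→d14:-→d15:-→d16:-→d17:-→d18:-→d19:-→d20:-→d21:-→d22:-→d23:-→d24:H1→d25:-→d26:-→d27:-→d28:H0→d29:H0  best=H0
  add 177.215.0.0/16 -> H3 at depth 16
  add 136.29.234.224/28 -> H0 at depth 28
  del 136.29.234.0/24 (clear depth 24)
  add 177.215.48.0/20 -> H5 at depth 20
  ? 177.0.0.1  path d0:-→d1:-→d2:-→d3:-→d4:-→d5:-→d6:-→d7:-→d8:H2  best=H2
  add 136.29.0.0/16 -> H0 at depth 16
  add 136.29.0.0/16 -> H4 at depth 16
  add 0.0.0.0/0 -> H4 at depth 0
  ? 235.57.184.218  path d0:H4→d1:-  best=H4
  add 177.215.56.0/22 -> H6 at depth 22
  ? 177.128.224.62  path d0:H4→d1:-→d2:-→d3:-→d4:-→d5:-→d6:-→d7:-→d8:H2→d9:H6  best=H6
  ? 177.215.56.244  path d0:H4→d1:-→d2:-→d3:-→d4:-→d5:-→d6:-→d7:-→d8:H2→d9:H6→d10:-→d11:-→d12:-→d13:-→d14:-→d15:-→d16:H3→d17:-→d18:-→d19:-→d20:H5→d21:-→d22:H6  best=H6
  ? 136.29.234.224  path d0:H4→d1:-→d2:-→d3:-→d4:-→d5:-→d6:-→d7:-→d8:-→d9:-→d10:-→d11:-→d12:-→d13:-→d14:-→d15:-→d16:H4→d17:-→d18:-→d19:-→d20:-→d21:-→d22:-→d23:-→d24:-→d25:-→d26:-→d27:-→d28:H0→d29:H0  best=H0
  ? 136.29.234.229  path d0:H4→d1:-→d2:-→d3:-→d4:-→d5:-→d6:-→d7:-→d8:-→d9:-→d10:-→d11:-→d12:-→d13:-→d14:-→d15:-→d16:H4→d17:-→d18:-→d19:-→d20:-→d21:-→d22:-→d23:-→d24:-→d25:-→d26:-→d27:-→d28:H0→d29:H0  best=H0
  add 0.0.0.0/0 -> H0 at depth 0
  add 136.29.234.0/24 -> H4 at depth 24
  del 136.29.234.0/24 (clear depth 24)
  ? 177.128.0.4  path d0:H0→d1:-→d2:-→d3:-→d4:-→d5:-→d6:-→d7:-→d8:H2→d9:H6  best=H6
  del 177.128.0.0/9 (clear depth 9)
  del 177.0.0.0/8 (clear depth 8)
  add 136.29.234.224/28 -> H4 at depth 28

== LOOKUPS ==
["H1","H1","H0","no-route","H0","H0","H0","H2","H4","H6","H6","H0","H0","H6"]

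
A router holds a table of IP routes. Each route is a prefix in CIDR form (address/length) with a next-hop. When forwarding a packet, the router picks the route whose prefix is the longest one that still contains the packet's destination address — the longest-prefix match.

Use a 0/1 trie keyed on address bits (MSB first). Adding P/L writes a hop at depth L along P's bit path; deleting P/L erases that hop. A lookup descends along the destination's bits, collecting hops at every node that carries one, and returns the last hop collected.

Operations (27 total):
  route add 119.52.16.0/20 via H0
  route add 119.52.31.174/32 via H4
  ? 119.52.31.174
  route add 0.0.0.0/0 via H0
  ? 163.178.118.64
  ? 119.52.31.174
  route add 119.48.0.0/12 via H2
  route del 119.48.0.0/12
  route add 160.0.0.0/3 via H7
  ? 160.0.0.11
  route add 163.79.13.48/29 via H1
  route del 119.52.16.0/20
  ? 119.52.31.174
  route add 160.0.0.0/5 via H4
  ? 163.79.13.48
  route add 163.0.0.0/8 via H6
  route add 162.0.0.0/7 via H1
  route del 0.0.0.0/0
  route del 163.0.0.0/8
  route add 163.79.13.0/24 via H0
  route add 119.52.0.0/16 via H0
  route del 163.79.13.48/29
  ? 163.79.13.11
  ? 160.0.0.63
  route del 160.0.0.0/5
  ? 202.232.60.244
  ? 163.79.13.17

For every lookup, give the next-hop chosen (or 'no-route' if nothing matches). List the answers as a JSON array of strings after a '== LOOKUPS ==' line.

Process each operation:
  add 119.52.16.0/20 -> H0 at depth 20
  add 119.52.31.174/32 -> H4 at depth 32
  lookup 119.52.31.174: bits 01110111001101000001111110101110 walk d0:-→d1:-→d2:-→d3:-→d4:-→d5:-→d6:-→d7:-→d8:-→d9:-→d10:-→d11:-→d12:-→d13:-→d14:-→d15:-→d16:-→d17:-→d18:-→d19:-→d20:H0→d21:-→d22:-→d23:-→d24:-→d25:-→d26:-→d27:-→d28:-→d29:-→d30:-→d31:-→d32:H4 -> H4
  add 0.0.0.0/0 -> H0 at depth 0
  lookup 163.178.118.64: bits ε walk d0:H0 -> H0
  lookup 119.52.31.174: bits 01110111001101000001111110101110 walk d0:H0→d1:-→d2:-→d3:-→d4:-→d5:-→d6:-→d7:-→d8:-→d9:-→d10:-→d11:-→d12:-→d13:-→d14:-→d15:-→d16:-→d17:-→d18:-→d19:-→d20:H0→d21:-→d22:-→d23:-→d24:-→d25:-→d26:-→d27:-→d28:-→d29:-→d30:-→d31:-→d32:H4 -> H4
  add 119.48.0.0/12 -> H2 at depth 12
  - 119.48.0.0/12 clear@12
  add 160.0.0.0/3 -> H7 at depth 3
  lookup 160.0.0.11: bits 101 walk d0:H0→d1:-→d2:-→d3:H7 -> H7
  add 163.79.13.48/29 -> H1 at depth 29
  - 119.52.16.0/20 clear@20
  lookup 119.52.31.174: bits 01110111001101000001111110101110 walk d0:H0→d1:-→d2:-→d3:-→d4:-→d5:-→d6:-→d7:-→d8:-→d9:-→d10:-→d11:-→d12:-→d13:-→d14:-→d15:-→d16:-→d17:-→d18:-→d19:-→d20:-→d21:-→d22:-→d23:-→d24:-→d25:-→d26:-→d27:-→d28:-→d29:-→d30:-→d31:-→d32:H4 -> H4
  add 160.0.0.0/5 -> H4 at depth 5
  lookup 163.79.13.48: bits 10100011010011110000110100110 walk d0:H0→d1:-→d2:-→d3:H7→d4:-→d5:H4→d6:-→d7:-→d8:-→d9:-→d10:-→d11:-→d12:-→d13:-→d14:-→d15:-→d16:-→d17:-→d18:-→d19:-→d20:-→d21:-→d22:-→d23:-→d24:-→d25:-→d26:-→d27:-→d28:-→d29:H1 -> H1
  add 163.0.0.0/8 -> H6 at depth 8
  add 162.0.0.0/7 -> H1 at depth 7
  - 0.0.0.0/0 clear@0
  - 163.0.0.0/8 clear@8
  add 163.79.13.0/24 -> H0 at depth 24
  add 119.52.0.0/16 -> H0 at depth 16
  - 163.79.13.48/29 clear@29
  lookup 163.79.13.11: bits 10100011010011110000110100 walk d0:-→d1:-→d2:-→d3:H7→d4:-→d5:H4→d6:-→d7:H1→d8:-→d9:-→d10:-→d11:-→d12:-→d13:-→d14:-→d15:-→d16:-→d17:-→d18:-→d19:-→d20:-→d21:-→d22:-→d23:-→d24:H0→d25:-→d26:- -> H0
  lookup 160.0.0.63: bits 101000 walk d0:-→d1:-→d2:-→d3:H7→d4:-→d5:H4→d6:- -> H4
  - 160.0.0.0/5 clear@5
  lookup 202.232.60.244: bits 1 walk d0:-→d1:- -> no-route
  lookup 163.79.13.17: bits 10100011010011110000110100 walk d0:-→d1:-→d2:-→d3:H7→d4:-→d5:-→d6:-→d7:H1→d8:-→d9:-→d10:-→d11:-→d12:-→d13:-→d14:-→d15:-→d16:-→d17:-→d18:-→d19:-→d20:-→d21:-→d22:-→d23:-→d24:H0→d25:-→d26:- -> H0

== LOOKUPS ==
["H4","H0","H4","H7","H4","H1","H0","H4","no-route","H0"]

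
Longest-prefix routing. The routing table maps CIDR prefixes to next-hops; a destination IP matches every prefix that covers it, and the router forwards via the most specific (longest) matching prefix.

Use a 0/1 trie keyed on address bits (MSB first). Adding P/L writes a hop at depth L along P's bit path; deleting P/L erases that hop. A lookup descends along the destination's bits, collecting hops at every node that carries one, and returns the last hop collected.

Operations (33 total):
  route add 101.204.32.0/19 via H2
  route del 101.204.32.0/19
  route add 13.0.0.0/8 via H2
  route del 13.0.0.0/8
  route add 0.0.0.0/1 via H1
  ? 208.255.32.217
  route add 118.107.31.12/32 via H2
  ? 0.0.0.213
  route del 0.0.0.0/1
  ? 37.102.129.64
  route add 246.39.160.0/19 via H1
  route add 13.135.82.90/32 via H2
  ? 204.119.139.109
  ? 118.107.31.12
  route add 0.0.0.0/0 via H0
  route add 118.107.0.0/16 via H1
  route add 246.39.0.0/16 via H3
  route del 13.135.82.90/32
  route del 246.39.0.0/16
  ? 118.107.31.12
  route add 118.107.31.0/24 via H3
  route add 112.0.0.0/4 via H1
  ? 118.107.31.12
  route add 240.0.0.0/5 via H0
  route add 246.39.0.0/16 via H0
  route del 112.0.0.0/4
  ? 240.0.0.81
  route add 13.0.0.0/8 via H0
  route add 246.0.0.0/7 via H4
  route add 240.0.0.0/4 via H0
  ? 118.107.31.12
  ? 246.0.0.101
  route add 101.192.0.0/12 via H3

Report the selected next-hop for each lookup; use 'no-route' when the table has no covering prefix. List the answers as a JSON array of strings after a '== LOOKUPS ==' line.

Trace:
  add 101.204.32.0/19 -> H2 at depth 19
  - 101.204.32.0/19 clear@19
  add 13.0.0.0/8 -> H2 at depth 8
  - 13.0.0.0/8 clear@8
  add 0.0.0.0/1 -> H1 at depth 1
  Q 208.255.32.217: descend ε ; hops seen [∅] ; pick no-route
  add 118.107.31.12/32 -> H2 at depth 32
  Q 0.0.0.213: descend 0000 ; hops seen [H1] ; pick H1
  - 0.0.0.0/1 clear@1
  Q 37.102.129.64: descend 00 ; hops seen [∅] ; pick no-route
  add 246.39.160.0/19 -> H1 at depth 19
  add 13.135.82.90/32 -> H2 at depth 32
  Q 204.119.139.109: descend 11 ; hops seen [∅] ; pick no-route
  Q 118.107.31.12: descend 01110110011010110001111100001100 ; hops seen [H2] ; pick H2
  add 0.0.0.0/0 -> H0 at depth 0
  add 118.107.0.0/16 -> H1 at depth 16
  add 246.39.0.0/16 -> H3 at depth 16
  - 13.135.82.90/32 clear@32
  - 246.39.0.0/16 clear@16
  Q 118.107.31.12: descend 01110110011010110001111100001100 ; hops seen [H0,H1,H2] ; pick H2
  add 118.107.31.0/24 -> H3 at depth 24
  add 112.0.0.0/4 -> H1 at depth 4
  Q 118.107.31.12: descend 01110110011010110001111100001100 ; hops seen [H0,H1,H1,H3,H2] ; pick H2
  add 240.0.0.0/5 -> H0 at depth 5
  add 246.39.0.0/16 -> H0 at depth 16
  - 112.0.0.0/4 clear@4
  Q 240.0.0.81: descend 11110 ; hops seen [H0,H0] ; pick H0
  add 13.0.0.0/8 -> H0 at depth 8
  add 246.0.0.0/7 -> H4 at depth 7
  add 240.0.0.0/4 -> H0 at depth 4
  Q 118.107.31.12: descend 01110110011010110001111100001100 ; hops seen [H0,H1,H3,H2] ; pick H2
  Q 246.0.0.101: descend 1111011000 ; hops seen [H0,H0,H0,H4] ; pick H4
  add 101.192.0.0/12 -> H3 at depth 12

== LOOKUPS ==
["no-route","H1","no-route","no-route","H2","H2","H2","H0","H2","H4"]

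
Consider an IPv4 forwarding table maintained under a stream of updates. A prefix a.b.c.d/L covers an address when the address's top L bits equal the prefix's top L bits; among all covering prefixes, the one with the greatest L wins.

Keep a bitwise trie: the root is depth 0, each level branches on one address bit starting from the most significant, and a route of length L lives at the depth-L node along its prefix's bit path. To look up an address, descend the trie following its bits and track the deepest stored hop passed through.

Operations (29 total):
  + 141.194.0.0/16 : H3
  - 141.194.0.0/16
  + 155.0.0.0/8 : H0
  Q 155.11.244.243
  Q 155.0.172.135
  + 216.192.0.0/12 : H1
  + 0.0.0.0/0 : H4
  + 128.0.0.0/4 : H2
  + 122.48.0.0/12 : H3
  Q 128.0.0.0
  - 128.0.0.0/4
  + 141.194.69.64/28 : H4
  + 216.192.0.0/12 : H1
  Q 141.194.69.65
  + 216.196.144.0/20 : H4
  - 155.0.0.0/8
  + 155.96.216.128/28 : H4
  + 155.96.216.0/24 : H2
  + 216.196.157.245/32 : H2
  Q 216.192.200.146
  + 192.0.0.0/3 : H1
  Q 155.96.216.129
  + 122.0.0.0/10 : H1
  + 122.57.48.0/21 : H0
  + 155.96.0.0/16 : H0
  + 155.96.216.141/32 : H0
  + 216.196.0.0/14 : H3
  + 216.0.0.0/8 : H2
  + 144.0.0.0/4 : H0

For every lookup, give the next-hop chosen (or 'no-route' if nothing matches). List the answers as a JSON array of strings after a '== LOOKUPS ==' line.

Process each operation:
  add 141.194.0.0/16 -> H3 at depth 16
  - 141.194.0.0/16 clear@16
  add 155.0.0.0/8 -> H0 at depth 8
  lookup 155.11.244.243: bits 10011011 walk d0:-→d1:-→d2:-→d3:-→d4:-→d5:-→d6:-→d7:-→d8:H0 -> H0
  lookup 155.0.172.135: bits 10011011 walk d0:-→d1:-→d2:-→d3:-→d4:-→d5:-→d6:-→d7:-→d8:H0 -> H0
  add 216.192.0.0/12 -> H1 at depth 12
  add 0.0.0.0/0 -> H4 at depth 0
  add 128.0.0.0/4 -> H2 at depth 4
  add 122.48.0.0/12 -> H3 at depth 12
  lookup 128.0.0.0: bits 1000 walk d0:H4→d1:-→d2:-→d3:-→d4:H2 -> H2
  - 128.0.0.0/4 clear@4
  add 141.194.69.64/28 -> H4 at depth 28
  add 216.192.0.0/12 -> H1 at depth 12
  lookup 141.194.69.65: bits 1000110111000010010001010100 walk d0:H4→d1:-→d2:-→d3:-→d4:-→d5:-→d6:-→d7:-→d8:-→d9:-→d10:-→d11:-→d12:-→d13:-→d14:-→d15:-→d16:-→d17:-→d18:-→d19:-→d20:-→d21:-→d22:-→d23:-→d24:-→d25:-→d26:-→d27:-→d28:H4 -> H4
  add 216.196.144.0/20 -> H4 at depth 20
  - 155.0.0.0/8 clear@8
  add 155.96.216.128/28 -> H4 at depth 28
  add 155.96.216.0/24 -> H2 at depth 24
  add 216.196.157.245/32 -> H2 at depth 32
  lookup 216.192.200.146: bits 1101100011000 walk d0:H4→d1:-→d2:-→d3:-→d4:-→d5:-→d6:-→d7:-→d8:-→d9:-→d10:-→d11:-→d12:H1→d13:- -> H1
  add 192.0.0.0/3 -> H1 at depth 3
  lookup 155.96.216.129: bits 1001101101100000110110001000 walk d0:H4→d1:-→d2:-→d3:-→d4:-→d5:-→d6:-→d7:-→d8:-→d9:-→d10:-→d11:-→d12:-→d13:-→d14:-→d15:-→d16:-→d17:-→d18:-→d19:-→d20:-→d21:-→d22:-→d23:-→d24:H2→d25:-→d26:-→d27:-→d28:H4 -> H4
  add 122.0.0.0/10 -> H1 at depth 10
  add 122.57.48.0/21 -> H0 at depth 21
  add 155.96.0.0/16 -> H0 at depth 16
  add 155.96.216.141/32 -> H0 at depth 32
  add 216.196.0.0/14 -> H3 at depth 14
  add 216.0.0.0/8 -> H2 at depth 8
  add 144.0.0.0/4 -> H0 at depth 4

== LOOKUPS ==
["H0","H0","H2","H4","H1","H4"]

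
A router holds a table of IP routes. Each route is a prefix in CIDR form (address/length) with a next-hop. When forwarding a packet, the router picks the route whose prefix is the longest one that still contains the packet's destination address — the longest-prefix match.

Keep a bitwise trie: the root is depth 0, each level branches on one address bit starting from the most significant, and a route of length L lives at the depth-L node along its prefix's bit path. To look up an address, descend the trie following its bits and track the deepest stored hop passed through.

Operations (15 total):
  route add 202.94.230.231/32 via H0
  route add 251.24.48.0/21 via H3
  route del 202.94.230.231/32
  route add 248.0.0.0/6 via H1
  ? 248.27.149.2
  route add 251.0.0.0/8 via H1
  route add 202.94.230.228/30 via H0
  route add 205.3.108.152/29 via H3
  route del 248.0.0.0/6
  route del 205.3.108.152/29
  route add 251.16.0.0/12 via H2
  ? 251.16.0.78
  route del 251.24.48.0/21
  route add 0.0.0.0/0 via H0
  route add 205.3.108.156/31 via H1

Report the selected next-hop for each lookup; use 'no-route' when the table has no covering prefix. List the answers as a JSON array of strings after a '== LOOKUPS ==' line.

Apply in order:
  + 202.94.230.231/32 (H0) depth=32
  + 251.24.48.0/21 (H3) depth=21
  del 202.94.230.231/32 (clear depth 32)
  + 248.0.0.0/6 (H1) depth=6
  ? 248.27.149.2  path d0:-→d1:-→d2:-→d3:-→d4:-→d5:-→d6:H1  best=H1
  + 251.0.0.0/8 (H1) depth=8
  + 202.94.230.228/30 (H0) depth=30
  + 205.3.108.152/29 (H3) depth=29
  del 248.0.0.0/6 (clear depth 6)
  del 205.3.108.152/29 (clear depth 29)
  + 251.16.0.0/12 (H2) depth=12
  ? 251.16.0.78  path d0:-→d1:-→d2:-→d3:-→d4:-→d5:-→d6:-→d7:-→d8:H1→d9:-→d10:-→d11:-→d12:H2  best=H2
  del 251.24.48.0/21 (clear depth 21)
  + 0.0.0.0/0 (H0) depth=0
  + 205.3.108.156/31 (H1) depth=31

== LOOKUPS ==
["H1","H2"]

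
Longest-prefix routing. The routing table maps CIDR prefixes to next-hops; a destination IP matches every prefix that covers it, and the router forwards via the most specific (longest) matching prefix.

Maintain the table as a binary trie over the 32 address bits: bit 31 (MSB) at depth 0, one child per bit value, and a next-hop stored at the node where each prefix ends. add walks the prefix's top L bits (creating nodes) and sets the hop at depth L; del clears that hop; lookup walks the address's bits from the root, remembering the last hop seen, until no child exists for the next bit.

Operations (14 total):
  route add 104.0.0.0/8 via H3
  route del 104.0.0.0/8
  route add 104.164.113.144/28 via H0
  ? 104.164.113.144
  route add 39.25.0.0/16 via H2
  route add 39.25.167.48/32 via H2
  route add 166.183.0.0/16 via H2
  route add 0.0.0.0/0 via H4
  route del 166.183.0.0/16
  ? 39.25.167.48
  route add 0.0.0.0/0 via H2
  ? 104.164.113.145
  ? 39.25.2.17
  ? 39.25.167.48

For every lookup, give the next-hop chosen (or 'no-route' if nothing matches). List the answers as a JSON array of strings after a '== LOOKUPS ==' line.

Trace:
  add 104.0.0.0/8 -> H3 at depth 8
  del 104.0.0.0/8 (clear depth 8)
  add 104.164.113.144/28 -> H0 at depth 28
  ? 104.164.113.144  path d0:-→d1:-→d2:-→d3:-→d4:-→d5:-→d6:-→d7:-→d8:-→d9:-→d10:-→d11:-→d12:-→d13:-→d14:-→d15:-→d16:-→d17:-→d18:-→d19:-→d20:-→d21:-→d22:-→d23:-→d24:-→d25:-→d26:-→d27:-→d28:H0  best=H0
  add 39.25.0.0/16 -> H2 at depth 16
  add 39.25.167.48/32 -> H2 at depth 32
  add 166.183.0.0/16 -> H2 at depth 16
  add 0.0.0.0/0 -> H4 at depth 0
  del 166.183.0.0/16 (clear depth 16)
  ? 39.25.167.48  path d0:H4→d1:-→d2:-→d3:-→d4:-→d5:-→d6:-→d7:-→d8:-→d9:-→d10:-→d11:-→d12:-→d13:-→d14:-→d15:-→d16:H2→d17:-→d18:-→d19:-→d20:-→d21:-→d22:-→d23:-→d24:-→d25:-→d26:-→d27:-→d28:-→d29:-→d30:-→d31:-→d32:H2  best=H2
  add 0.0.0.0/0 -> H2 at depth 0
  ? 104.164.113.145  path d0:H2→d1:-→d2:-→d3:-→d4:-→d5:-→d6:-→d7:-→d8:-→d9:-→d10:-→d11:-→d12:-→d13:-→d14:-→d15:-→d16:-→d17:-→d18:-→d19:-→d20:-→d21:-→d22:-→d23:-→d24:-→d25:-→d26:-→d27:-→d28:H0  best=H0
  ? 39.25.2.17  path d0:H2→d1:-→d2:-→d3:-→d4:-→d5:-→d6:-→d7:-→d8:-→d9:-→d10:-→d11:-→d12:-→d13:-→d14:-→d15:-→d16:H2  best=H2
  ? 39.25.167.48  path d0:H2→d1:-→d2:-→d3:-→d4:-→d5:-→d6:-→d7:-→d8:-→d9:-→d10:-→d11:-→d12:-→d13:-→d14:-→d15:-→d16:H2→d17:-→d18:-→d19:-→d20:-→d21:-→d22:-→d23:-→d24:-→d25:-→d26:-→d27:-→d28:-→d29:-→d30:-→d31:-→d32:H2  best=H2

== LOOKUPS ==
["H0","H2","H0","H2","H2"]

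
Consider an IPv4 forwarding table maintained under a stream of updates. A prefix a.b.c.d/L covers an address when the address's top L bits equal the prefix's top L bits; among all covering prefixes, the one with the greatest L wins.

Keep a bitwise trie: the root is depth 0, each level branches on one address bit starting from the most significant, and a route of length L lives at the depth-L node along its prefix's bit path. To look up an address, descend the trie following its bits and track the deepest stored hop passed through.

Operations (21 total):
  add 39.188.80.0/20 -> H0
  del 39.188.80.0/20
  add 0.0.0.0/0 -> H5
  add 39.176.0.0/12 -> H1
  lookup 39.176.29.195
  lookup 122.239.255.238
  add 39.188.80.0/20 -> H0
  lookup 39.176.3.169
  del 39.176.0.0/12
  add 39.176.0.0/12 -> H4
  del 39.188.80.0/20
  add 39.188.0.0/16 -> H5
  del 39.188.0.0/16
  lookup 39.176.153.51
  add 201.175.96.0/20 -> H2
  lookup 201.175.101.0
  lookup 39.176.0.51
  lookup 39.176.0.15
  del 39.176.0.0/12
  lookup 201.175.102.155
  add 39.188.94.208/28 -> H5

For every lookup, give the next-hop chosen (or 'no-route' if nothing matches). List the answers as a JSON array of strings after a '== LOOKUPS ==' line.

Apply in order:
  add 39.188.80.0/20 -> H0 at depth 20
  del 39.188.80.0/20 (clear depth 20)
  add 0.0.0.0/0 -> H5 at depth 0
  add 39.176.0.0/12 -> H1 at depth 12
  ? 39.176.29.195  path d0:H5→d1:-→d2:-→d3:-→d4:-→d5:-→d6:-→d7:-→d8:-→d9:-→d10:-→d11:-→d12:H1  best=H1
  ? 122.239.255.238  path d0:H5→d1:-  best=H5
  add 39.188.80.0/20 -> H0 at depth 20
  ? 39.176.3.169  path d0:H5→d1:-→d2:-→d3:-→d4:-→d5:-→d6:-→d7:-→d8:-→d9:-→d10:-→d11:-→d12:H1  best=H1
  del 39.176.0.0/12 (clear depth 12)
  add 39.176.0.0/12 -> H4 at depth 12
  del 39.188.80.0/20 (clear depth 20)
  add 39.188.0.0/16 -> H5 at depth 16
  del 39.188.0.0/16 (clear depth 16)
  ? 39.176.153.51  path d0:H5→d1:-→d2:-→d3:-→d4:-→d5:-→d6:-→d7:-→d8:-→d9:-→d10:-→d11:-→d12:H4  best=H4
  add 201.175.96.0/20 -> H2 at depth 20
  ? 201.175.101.0  path d0:H5→d1:-→d2:-→d3:-→d4:-→d5:-→d6:-→d7:-→d8:-→d9:-→d10:-→d11:-→d12:-→d13:-→d14:-→d15:-→d16:-→d17:-→d18:-→d19:-→d20:H2  best=H2
  ? 39.176.0.51  path d0:H5→d1:-→d2:-→d3:-→d4:-→d5:-→d6:-→d7:-→d8:-→d9:-→d10:-→d11:-→d12:H4  best=H4
  ? 39.176.0.15  path d0:H5→d1:-→d2:-→d3:-→d4:-→d5:-→d6:-→d7:-→d8:-→d9:-→d10:-→d11:-→d12:H4  best=H4
  del 39.176.0.0/12 (clear depth 12)
  ? 201.175.102.155  path d0:H5→d1:-→d2:-→d3:-→d4:-→d5:-→d6:-→d7:-→d8:-→d9:-→d10:-→d11:-→d12:-→d13:-→d14:-→d15:-→d16:-→d17:-→d18:-→d19:-→d20:H2  best=H2
  add 39.188.94.208/28 -> H5 at depth 28

== LOOKUPS ==
["H1","H5","H1","H4","H2","H4","H4","H2"]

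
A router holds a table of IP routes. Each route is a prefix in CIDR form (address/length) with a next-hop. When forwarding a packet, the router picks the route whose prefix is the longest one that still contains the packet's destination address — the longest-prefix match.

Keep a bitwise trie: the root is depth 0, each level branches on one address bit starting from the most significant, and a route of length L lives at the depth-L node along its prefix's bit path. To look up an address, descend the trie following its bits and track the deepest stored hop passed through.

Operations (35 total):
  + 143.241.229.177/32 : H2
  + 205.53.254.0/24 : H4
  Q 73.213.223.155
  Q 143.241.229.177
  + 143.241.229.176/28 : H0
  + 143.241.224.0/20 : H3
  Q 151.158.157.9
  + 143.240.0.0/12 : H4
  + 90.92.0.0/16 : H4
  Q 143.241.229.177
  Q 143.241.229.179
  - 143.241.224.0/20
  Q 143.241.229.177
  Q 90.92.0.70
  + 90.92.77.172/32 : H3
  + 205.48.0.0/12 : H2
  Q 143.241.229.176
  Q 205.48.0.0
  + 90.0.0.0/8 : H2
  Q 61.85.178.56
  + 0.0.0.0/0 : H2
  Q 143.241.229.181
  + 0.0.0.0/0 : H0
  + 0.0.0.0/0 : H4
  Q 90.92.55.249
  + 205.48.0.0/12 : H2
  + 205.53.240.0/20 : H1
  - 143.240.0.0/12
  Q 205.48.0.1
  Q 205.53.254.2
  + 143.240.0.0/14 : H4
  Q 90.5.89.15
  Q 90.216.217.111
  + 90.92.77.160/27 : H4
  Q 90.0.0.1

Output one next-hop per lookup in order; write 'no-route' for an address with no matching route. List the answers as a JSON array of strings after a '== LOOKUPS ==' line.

Process each operation:
  + 143.241.229.177/32 (H2) depth=32
  + 205.53.254.0/24 (H4) depth=24
  Q 73.213.223.155: descend ε ; hops seen [∅] ; pick no-route
  Q 143.241.229.177: descend 10001111111100011110010110110001 ; hops seen [H2] ; pick H2
  + 143.241.229.176/28 (H0) depth=28
  + 143.241.224.0/20 (H3) depth=20
  Q 151.158.157.9: descend 100 ; hops seen [∅] ; pick no-route
  + 143.240.0.0/12 (H4) depth=12
  + 90.92.0.0/16 (H4) depth=16
  Q 143.241.229.177: descend 10001111111100011110010110110001 ; hops seen [H4,H3,H0,H2] ; pick H2
  Q 143.241.229.179: descend 100011111111000111100101101100 ; hops seen [H4,H3,H0] ; pick H0
  - 143.241.224.0/20 clear@20
  Q 143.241.229.177: descend 10001111111100011110010110110001 ; hops seen [H4,H0,H2] ; pick H2
  Q 90.92.0.70: descend 0101101001011100 ; hops seen [H4] ; pick H4
  + 90.92.77.172/32 (H3) depth=32
  + 205.48.0.0/12 (H2) depth=12
  Q 143.241.229.176: descend 1000111111110001111001011011000 ; hops seen [H4,H0] ; pick H0
  Q 205.48.0.0: descend 1100110100110 ; hops seen [H2] ; pick H2
  + 90.0.0.0/8 (H2) depth=8
  Q 61.85.178.56: descend 0 ; hops seen [∅] ; pick no-route
  + 0.0.0.0/0 (H2) depth=0
  Q 143.241.229.181: descend 10001111111100011110010110110 ; hops seen [H2,H4,H0] ; pick H0
  + 0.0.0.0/0 (H0) depth=0
  + 0.0.0.0/0 (H4) depth=0
  Q 90.92.55.249: descend 01011010010111000 ; hops seen [H4,H2,H4] ; pick H4
  + 205.48.0.0/12 (H2) depth=12
  + 205.53.240.0/20 (H1) depth=20
  - 143.240.0.0/12 clear@12
  Q 205.48.0.1: descend 1100110100110 ; hops seen [H4,H2] ; pick H2
  Q 205.53.254.2: descend 110011010011010111111110 ; hops seen [H4,H2,H1,H4] ; pick H4
  + 143.240.0.0/14 (H4) depth=14
  Q 90.5.89.15: descend 010110100 ; hops seen [H4,H2] ; pick H2
  Q 90.216.217.111: descend 01011010 ; hops seen [H4,H2] ; pick H2
  + 90.92.77.160/27 (H4) depth=27
  Q 90.0.0.1: descend 010110100 ; hops seen [H4,H2] ; pick H2

== LOOKUPS ==
["no-route","H2","no-route","H2","H0","H2","H4","H0","H2","no-route","H0","H4","H2","H4","H2","H2","H2"]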